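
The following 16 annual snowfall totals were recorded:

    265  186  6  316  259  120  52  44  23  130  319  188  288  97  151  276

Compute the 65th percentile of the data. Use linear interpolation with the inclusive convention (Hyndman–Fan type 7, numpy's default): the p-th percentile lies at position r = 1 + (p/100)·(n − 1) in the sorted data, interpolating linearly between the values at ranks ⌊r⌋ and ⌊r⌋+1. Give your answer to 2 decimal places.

241.25

Sorted: 6, 23, 44, 52, 97, 120, 130, 151, 186, 188, 259, 265, 276, 288, 316, 319.
n = 16.
r = 1 + (65/100)·(16 − 1) = 1 + 9.75 = 10.75.
Rank 10 is 188 and rank 11 is 259.
Interpolate: 188 + 0.75·(259 − 188) = 188 + 0.75·71 = 241.25.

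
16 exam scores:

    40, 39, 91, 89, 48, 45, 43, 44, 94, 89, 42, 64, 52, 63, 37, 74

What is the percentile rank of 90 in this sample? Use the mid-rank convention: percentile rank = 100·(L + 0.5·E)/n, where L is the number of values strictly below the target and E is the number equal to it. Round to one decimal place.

Sorted: 37, 39, 40, 42, 43, 44, 45, 48, 52, 63, 64, 74, 89, 89, 91, 94.
Count below 90: L = 14; count equal: E = 0; n = 16.
Percentile rank = 100·(14 + 0.5·0)/16 = 100·14/16 = 87.5.

87.5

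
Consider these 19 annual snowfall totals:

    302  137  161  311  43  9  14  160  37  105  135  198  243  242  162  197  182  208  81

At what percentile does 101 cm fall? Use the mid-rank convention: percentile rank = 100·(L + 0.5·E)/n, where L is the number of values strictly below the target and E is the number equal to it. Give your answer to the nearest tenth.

26.3

Sorted: 9, 14, 37, 43, 81, 105, 135, 137, 160, 161, 162, 182, 197, 198, 208, 242, 243, 302, 311.
Count below 101: L = 5; count equal: E = 0; n = 19.
Percentile rank = 100·(5 + 0.5·0)/19 = 100·5/19 = 26.32.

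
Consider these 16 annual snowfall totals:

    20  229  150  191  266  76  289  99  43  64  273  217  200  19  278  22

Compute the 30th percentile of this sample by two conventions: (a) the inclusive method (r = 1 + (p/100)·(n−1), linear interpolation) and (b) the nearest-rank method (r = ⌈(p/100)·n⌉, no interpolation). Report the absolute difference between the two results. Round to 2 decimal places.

Sorted: 19, 20, 22, 43, 64, 76, 99, 150, 191, 200, 217, 229, 266, 273, 278, 289.
n = 16.
(a) r = 5.5; between ranks 5 (64) and 6 (76): 70.
(b) the nearest-rank method: rank 5 → 64.
|70 − 64| = 6.

6.00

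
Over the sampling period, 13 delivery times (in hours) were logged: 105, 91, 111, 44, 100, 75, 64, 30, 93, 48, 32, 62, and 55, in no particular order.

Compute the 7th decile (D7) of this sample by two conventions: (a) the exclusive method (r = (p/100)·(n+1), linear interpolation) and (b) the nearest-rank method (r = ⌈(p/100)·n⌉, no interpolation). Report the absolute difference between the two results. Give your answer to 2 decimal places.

0.40

Sorted: 30, 32, 44, 48, 55, 62, 64, 75, 91, 93, 100, 105, 111.
n = 13.
(a) r = 9.8; between ranks 9 (91) and 10 (93): 92.6.
(b) the nearest-rank method: rank 10 → 93.
|92.6 − 93| = 0.4.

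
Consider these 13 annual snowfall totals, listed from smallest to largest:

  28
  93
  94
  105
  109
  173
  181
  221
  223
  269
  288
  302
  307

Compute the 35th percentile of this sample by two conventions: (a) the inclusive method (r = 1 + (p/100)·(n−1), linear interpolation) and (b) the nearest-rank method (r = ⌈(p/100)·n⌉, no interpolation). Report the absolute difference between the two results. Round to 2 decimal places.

12.80

n = 13.
(a) r = 5.2; between ranks 5 (109) and 6 (173): 121.8.
(b) the nearest-rank method: rank 5 → 109.
|121.8 − 109| = 12.8.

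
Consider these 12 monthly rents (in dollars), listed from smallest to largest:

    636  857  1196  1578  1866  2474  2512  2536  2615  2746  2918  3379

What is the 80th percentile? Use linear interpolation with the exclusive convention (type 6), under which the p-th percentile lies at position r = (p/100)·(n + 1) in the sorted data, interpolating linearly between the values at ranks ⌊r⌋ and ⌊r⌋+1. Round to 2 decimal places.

n = 12.
r = (80/100)·(12 + 1) = 10.4.
Rank 10 is 2746 and rank 11 is 2918.
Interpolate: 2746 + 0.4·(2918 − 2746) = 2746 + 0.4·172 = 2814.8.

2814.80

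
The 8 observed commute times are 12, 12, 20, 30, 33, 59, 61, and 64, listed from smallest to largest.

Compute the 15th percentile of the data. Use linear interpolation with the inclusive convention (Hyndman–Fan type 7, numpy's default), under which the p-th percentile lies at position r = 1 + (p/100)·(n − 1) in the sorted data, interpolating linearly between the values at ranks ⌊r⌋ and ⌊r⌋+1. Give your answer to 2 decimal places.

12.40

n = 8.
r = 1 + (15/100)·(8 − 1) = 1 + 1.05 = 2.05.
Rank 2 is 12 and rank 3 is 20.
Interpolate: 12 + 0.05·(20 − 12) = 12 + 0.05·8 = 12.4.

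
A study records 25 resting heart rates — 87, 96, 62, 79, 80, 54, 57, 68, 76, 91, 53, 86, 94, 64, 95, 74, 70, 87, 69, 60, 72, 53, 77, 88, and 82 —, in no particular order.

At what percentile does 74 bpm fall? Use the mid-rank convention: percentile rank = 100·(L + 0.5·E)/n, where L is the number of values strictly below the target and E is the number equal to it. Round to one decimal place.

46.0

Sorted: 53, 53, 54, 57, 60, 62, 64, 68, 69, 70, 72, 74, 76, 77, 79, 80, 82, 86, 87, 87, 88, 91, 94, 95, 96.
Count below 74: L = 11; count equal: E = 1; n = 25.
Percentile rank = 100·(11 + 0.5·1)/25 = 100·11.5/25 = 46.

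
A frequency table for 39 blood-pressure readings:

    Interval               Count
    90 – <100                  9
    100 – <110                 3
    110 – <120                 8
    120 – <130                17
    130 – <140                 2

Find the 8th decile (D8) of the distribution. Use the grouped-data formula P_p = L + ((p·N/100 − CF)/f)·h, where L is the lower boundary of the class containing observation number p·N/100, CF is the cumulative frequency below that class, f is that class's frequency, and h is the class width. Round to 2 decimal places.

126.59

N = 39; target position k = 80/100 · 39 = 31.2.
Cumulative frequencies: 9, 12, 20, 37, 39.
Observation 31.2 falls in the class 120 – <130.
L = 120, CF = 20, f = 17, h = 10.
P80 = 120 + ((31.2 − 20)/17)·10 = 120 + 6.58824 = 126.588.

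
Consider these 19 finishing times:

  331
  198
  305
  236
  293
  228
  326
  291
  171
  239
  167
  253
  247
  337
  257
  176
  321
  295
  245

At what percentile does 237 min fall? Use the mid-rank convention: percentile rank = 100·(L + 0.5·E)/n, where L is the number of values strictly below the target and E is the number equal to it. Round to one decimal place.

Sorted: 167, 171, 176, 198, 228, 236, 239, 245, 247, 253, 257, 291, 293, 295, 305, 321, 326, 331, 337.
Count below 237: L = 6; count equal: E = 0; n = 19.
Percentile rank = 100·(6 + 0.5·0)/19 = 100·6/19 = 31.58.

31.6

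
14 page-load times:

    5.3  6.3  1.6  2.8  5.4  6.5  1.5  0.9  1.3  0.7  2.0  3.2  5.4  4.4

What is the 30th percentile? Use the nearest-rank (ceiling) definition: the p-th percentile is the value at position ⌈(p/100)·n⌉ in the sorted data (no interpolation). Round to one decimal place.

1.6

Sorted: 0.7, 0.9, 1.3, 1.5, 1.6, 2.0, 2.8, 3.2, 4.4, 5.3, 5.4, 5.4, 6.3, 6.5.
n = 14.
Position = ⌈30/100 · 14⌉ = ⌈4.2⌉ = 5.
The value at rank 5 is 1.6.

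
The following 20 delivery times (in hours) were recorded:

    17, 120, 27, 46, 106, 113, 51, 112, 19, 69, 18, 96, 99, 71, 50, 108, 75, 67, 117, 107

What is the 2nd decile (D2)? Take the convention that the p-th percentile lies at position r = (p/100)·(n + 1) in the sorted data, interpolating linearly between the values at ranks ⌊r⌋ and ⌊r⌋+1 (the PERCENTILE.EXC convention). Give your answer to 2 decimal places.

30.80

Sorted: 17, 18, 19, 27, 46, 50, 51, 67, 69, 71, 75, 96, 99, 106, 107, 108, 112, 113, 117, 120.
n = 20.
r = (20/100)·(20 + 1) = 4.2.
Rank 4 is 27 and rank 5 is 46.
Interpolate: 27 + 0.2·(46 − 27) = 27 + 0.2·19 = 30.8.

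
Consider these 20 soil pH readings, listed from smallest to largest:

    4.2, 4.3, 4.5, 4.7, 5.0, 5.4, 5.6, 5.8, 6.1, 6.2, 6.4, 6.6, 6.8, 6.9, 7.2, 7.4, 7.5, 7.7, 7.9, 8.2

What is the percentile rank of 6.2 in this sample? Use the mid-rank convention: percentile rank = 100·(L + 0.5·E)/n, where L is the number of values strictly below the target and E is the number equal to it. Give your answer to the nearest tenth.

Count below 6.2: L = 9; count equal: E = 1; n = 20.
Percentile rank = 100·(9 + 0.5·1)/20 = 100·9.5/20 = 47.5.

47.5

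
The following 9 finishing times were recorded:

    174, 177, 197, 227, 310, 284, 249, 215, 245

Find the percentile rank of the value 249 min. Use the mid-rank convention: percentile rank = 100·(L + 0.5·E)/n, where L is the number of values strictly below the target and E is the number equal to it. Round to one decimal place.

Sorted: 174, 177, 197, 215, 227, 245, 249, 284, 310.
Count below 249: L = 6; count equal: E = 1; n = 9.
Percentile rank = 100·(6 + 0.5·1)/9 = 100·6.5/9 = 72.22.

72.2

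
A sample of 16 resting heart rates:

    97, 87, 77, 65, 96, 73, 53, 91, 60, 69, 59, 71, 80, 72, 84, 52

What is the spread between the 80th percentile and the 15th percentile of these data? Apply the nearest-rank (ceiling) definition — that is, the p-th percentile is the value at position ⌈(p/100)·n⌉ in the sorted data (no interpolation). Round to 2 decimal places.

Sorted: 52, 53, 59, 60, 65, 69, 71, 72, 73, 77, 80, 84, 87, 91, 96, 97.
n = 16.
P15: rank ⌈15/100·16⌉ = 3 → 59.
P80: rank ⌈80/100·16⌉ = 13 → 87.
Difference: 87 − 59 = 28.

28.00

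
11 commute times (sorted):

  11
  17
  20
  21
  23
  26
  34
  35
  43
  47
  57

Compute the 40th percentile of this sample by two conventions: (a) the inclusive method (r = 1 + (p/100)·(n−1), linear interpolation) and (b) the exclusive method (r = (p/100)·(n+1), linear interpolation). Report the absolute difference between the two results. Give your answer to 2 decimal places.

n = 11.
(a) r = 5 → value at rank 5 = 23.
(b) r = 4.8; between ranks 4 (21) and 5 (23): 22.6.
|23 − 22.6| = 0.4.

0.40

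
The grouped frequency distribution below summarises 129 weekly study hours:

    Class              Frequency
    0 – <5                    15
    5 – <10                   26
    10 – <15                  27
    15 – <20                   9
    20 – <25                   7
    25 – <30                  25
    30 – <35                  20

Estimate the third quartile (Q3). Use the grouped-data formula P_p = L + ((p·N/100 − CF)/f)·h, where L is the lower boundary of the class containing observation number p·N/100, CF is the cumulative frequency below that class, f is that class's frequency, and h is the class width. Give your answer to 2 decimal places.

N = 129; target position k = 75/100 · 129 = 96.75.
Cumulative frequencies: 15, 41, 68, 77, 84, 109, 129.
Observation 96.75 falls in the class 25 – <30.
L = 25, CF = 84, f = 25, h = 5.
P75 = 25 + ((96.75 − 84)/25)·5 = 25 + 2.55 = 27.55.

27.55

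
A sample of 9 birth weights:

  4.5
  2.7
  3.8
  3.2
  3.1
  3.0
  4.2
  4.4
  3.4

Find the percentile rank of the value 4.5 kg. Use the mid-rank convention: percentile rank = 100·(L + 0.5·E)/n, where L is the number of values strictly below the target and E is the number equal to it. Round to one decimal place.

Sorted: 2.7, 3.0, 3.1, 3.2, 3.4, 3.8, 4.2, 4.4, 4.5.
Count below 4.5: L = 8; count equal: E = 1; n = 9.
Percentile rank = 100·(8 + 0.5·1)/9 = 100·8.5/9 = 94.44.

94.4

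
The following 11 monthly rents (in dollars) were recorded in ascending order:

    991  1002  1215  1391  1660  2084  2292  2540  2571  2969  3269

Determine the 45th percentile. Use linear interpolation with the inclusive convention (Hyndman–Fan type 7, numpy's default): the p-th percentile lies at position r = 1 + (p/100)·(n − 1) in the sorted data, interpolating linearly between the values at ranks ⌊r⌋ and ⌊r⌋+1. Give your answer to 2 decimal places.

1872.00

n = 11.
r = 1 + (45/100)·(11 − 1) = 1 + 4.5 = 5.5.
Rank 5 is 1660 and rank 6 is 2084.
Interpolate: 1660 + 0.5·(2084 − 1660) = 1660 + 0.5·424 = 1872.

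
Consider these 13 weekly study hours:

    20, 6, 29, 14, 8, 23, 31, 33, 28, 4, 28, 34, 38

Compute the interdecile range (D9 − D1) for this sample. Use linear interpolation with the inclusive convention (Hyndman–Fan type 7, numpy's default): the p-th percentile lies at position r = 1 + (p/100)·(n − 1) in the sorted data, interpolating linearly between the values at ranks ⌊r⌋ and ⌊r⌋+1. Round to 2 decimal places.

27.40

Sorted: 4, 6, 8, 14, 20, 23, 28, 28, 29, 31, 33, 34, 38.
n = 13.
P10: r = 2.2; ranks 2–3 are 6, 8; interpolating gives 6.4.
P90: r = 11.8; ranks 11–12 are 33, 34; interpolating gives 33.8.
Difference: 33.8 − 6.4 = 27.4.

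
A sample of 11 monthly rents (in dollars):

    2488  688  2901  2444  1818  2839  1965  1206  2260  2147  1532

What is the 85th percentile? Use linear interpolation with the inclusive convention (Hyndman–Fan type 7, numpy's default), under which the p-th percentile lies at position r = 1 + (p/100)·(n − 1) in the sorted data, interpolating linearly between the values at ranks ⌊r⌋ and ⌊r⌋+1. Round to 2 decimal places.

2663.50

Sorted: 688, 1206, 1532, 1818, 1965, 2147, 2260, 2444, 2488, 2839, 2901.
n = 11.
r = 1 + (85/100)·(11 − 1) = 1 + 8.5 = 9.5.
Rank 9 is 2488 and rank 10 is 2839.
Interpolate: 2488 + 0.5·(2839 − 2488) = 2488 + 0.5·351 = 2663.5.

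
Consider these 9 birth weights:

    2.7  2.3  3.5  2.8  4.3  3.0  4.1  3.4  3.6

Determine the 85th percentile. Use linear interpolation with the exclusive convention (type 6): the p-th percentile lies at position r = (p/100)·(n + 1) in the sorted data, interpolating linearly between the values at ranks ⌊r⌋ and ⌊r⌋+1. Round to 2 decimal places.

Sorted: 2.3, 2.7, 2.8, 3.0, 3.4, 3.5, 3.6, 4.1, 4.3.
n = 9.
r = (85/100)·(9 + 1) = 8.5.
Rank 8 is 4.1 and rank 9 is 4.3.
Interpolate: 4.1 + 0.5·(4.3 − 4.1) = 4.1 + 0.5·0.2 = 4.2.

4.20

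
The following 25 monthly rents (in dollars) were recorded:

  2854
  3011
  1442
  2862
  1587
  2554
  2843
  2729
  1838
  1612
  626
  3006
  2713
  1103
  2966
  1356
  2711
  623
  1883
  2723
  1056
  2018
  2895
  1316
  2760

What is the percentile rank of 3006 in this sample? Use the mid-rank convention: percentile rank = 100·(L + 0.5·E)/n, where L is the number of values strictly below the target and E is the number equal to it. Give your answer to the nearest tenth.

Sorted: 623, 626, 1056, 1103, 1316, 1356, 1442, 1587, 1612, 1838, 1883, 2018, 2554, 2711, 2713, 2723, 2729, 2760, 2843, 2854, 2862, 2895, 2966, 3006, 3011.
Count below 3006: L = 23; count equal: E = 1; n = 25.
Percentile rank = 100·(23 + 0.5·1)/25 = 100·23.5/25 = 94.

94.0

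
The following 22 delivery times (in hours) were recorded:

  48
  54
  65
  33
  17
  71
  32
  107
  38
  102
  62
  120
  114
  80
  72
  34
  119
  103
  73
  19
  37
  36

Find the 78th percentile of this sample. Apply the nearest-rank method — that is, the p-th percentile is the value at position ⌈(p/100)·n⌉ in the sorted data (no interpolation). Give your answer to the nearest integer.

Sorted: 17, 19, 32, 33, 34, 36, 37, 38, 48, 54, 62, 65, 71, 72, 73, 80, 102, 103, 107, 114, 119, 120.
n = 22.
Position = ⌈78/100 · 22⌉ = ⌈17.16⌉ = 18.
The value at rank 18 is 103.

103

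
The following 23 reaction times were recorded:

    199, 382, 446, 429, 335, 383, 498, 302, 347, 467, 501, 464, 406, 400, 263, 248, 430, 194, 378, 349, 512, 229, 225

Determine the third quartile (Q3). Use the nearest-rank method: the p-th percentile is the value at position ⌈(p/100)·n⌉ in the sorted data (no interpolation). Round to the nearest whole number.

Sorted: 194, 199, 225, 229, 248, 263, 302, 335, 347, 349, 378, 382, 383, 400, 406, 429, 430, 446, 464, 467, 498, 501, 512.
n = 23.
Position = ⌈75/100 · 23⌉ = ⌈17.25⌉ = 18.
The value at rank 18 is 446.

446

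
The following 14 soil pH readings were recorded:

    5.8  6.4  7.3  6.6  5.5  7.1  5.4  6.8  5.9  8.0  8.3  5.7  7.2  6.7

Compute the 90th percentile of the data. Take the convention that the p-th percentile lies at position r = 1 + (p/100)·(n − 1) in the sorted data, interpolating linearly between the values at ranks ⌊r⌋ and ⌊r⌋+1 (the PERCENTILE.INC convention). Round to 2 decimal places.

Sorted: 5.4, 5.5, 5.7, 5.8, 5.9, 6.4, 6.6, 6.7, 6.8, 7.1, 7.2, 7.3, 8.0, 8.3.
n = 14.
r = 1 + (90/100)·(14 − 1) = 1 + 11.7 = 12.7.
Rank 12 is 7.3 and rank 13 is 8.0.
Interpolate: 7.3 + 0.7·(8.0 − 7.3) = 7.3 + 0.7·0.7 = 7.79.

7.79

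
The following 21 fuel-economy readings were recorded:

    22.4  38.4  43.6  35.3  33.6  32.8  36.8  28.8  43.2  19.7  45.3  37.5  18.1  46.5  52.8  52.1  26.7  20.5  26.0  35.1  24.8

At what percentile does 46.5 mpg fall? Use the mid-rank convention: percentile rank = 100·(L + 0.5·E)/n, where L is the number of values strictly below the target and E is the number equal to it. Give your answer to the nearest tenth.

88.1

Sorted: 18.1, 19.7, 20.5, 22.4, 24.8, 26.0, 26.7, 28.8, 32.8, 33.6, 35.1, 35.3, 36.8, 37.5, 38.4, 43.2, 43.6, 45.3, 46.5, 52.1, 52.8.
Count below 46.5: L = 18; count equal: E = 1; n = 21.
Percentile rank = 100·(18 + 0.5·1)/21 = 100·18.5/21 = 88.1.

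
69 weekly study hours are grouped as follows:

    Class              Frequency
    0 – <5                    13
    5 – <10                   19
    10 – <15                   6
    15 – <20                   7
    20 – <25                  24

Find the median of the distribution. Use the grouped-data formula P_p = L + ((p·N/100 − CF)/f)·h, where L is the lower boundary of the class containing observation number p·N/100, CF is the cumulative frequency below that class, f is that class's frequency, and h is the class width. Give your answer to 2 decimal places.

N = 69; target position k = 50/100 · 69 = 34.5.
Cumulative frequencies: 13, 32, 38, 45, 69.
Observation 34.5 falls in the class 10 – <15.
L = 10, CF = 32, f = 6, h = 5.
P50 = 10 + ((34.5 − 32)/6)·5 = 10 + 2.08333 = 12.0833.

12.08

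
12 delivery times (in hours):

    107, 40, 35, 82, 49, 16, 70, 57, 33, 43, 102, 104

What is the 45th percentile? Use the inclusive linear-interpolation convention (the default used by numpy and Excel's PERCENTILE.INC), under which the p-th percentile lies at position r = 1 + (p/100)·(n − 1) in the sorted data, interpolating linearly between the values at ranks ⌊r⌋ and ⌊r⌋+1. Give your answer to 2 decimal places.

Sorted: 16, 33, 35, 40, 43, 49, 57, 70, 82, 102, 104, 107.
n = 12.
r = 1 + (45/100)·(12 − 1) = 1 + 4.95 = 5.95.
Rank 5 is 43 and rank 6 is 49.
Interpolate: 43 + 0.95·(49 − 43) = 43 + 0.95·6 = 48.7.

48.70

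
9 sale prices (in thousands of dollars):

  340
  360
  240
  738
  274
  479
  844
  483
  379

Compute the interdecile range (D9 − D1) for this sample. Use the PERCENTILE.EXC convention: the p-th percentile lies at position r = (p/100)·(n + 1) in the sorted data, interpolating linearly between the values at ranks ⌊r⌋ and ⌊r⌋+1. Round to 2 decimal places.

Sorted: 240, 274, 340, 360, 379, 479, 483, 738, 844.
n = 9.
P10: r = 1 (integer) → 240.
P90: r = 9 (integer) → 844.
Difference: 844 − 240 = 604.

604.00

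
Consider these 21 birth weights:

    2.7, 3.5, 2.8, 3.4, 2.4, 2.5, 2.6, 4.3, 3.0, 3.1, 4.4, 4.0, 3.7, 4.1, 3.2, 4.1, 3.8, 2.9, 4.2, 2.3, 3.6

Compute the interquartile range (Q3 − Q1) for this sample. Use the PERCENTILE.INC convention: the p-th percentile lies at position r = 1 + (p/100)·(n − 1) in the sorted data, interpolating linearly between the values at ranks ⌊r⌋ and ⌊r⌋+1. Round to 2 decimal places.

Sorted: 2.3, 2.4, 2.5, 2.6, 2.7, 2.8, 2.9, 3.0, 3.1, 3.2, 3.4, 3.5, 3.6, 3.7, 3.8, 4.0, 4.1, 4.1, 4.2, 4.3, 4.4.
n = 21.
P25: r = 6 (integer) → 2.8.
P75: r = 16 (integer) → 4.
Difference: 4 − 2.8 = 1.2.

1.20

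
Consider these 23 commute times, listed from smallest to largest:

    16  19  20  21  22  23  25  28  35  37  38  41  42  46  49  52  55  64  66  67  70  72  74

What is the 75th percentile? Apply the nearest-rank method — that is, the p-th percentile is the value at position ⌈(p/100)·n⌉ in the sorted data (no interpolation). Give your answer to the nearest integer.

n = 23.
Position = ⌈75/100 · 23⌉ = ⌈17.25⌉ = 18.
The value at rank 18 is 64.

64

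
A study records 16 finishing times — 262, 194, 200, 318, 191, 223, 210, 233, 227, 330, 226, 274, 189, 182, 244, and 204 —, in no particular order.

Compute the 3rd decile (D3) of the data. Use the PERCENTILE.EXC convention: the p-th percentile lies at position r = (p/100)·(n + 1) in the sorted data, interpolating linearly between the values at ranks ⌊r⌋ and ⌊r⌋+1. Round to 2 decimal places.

Sorted: 182, 189, 191, 194, 200, 204, 210, 223, 226, 227, 233, 244, 262, 274, 318, 330.
n = 16.
r = (30/100)·(16 + 1) = 5.1.
Rank 5 is 200 and rank 6 is 204.
Interpolate: 200 + 0.1·(204 − 200) = 200 + 0.1·4 = 200.4.

200.40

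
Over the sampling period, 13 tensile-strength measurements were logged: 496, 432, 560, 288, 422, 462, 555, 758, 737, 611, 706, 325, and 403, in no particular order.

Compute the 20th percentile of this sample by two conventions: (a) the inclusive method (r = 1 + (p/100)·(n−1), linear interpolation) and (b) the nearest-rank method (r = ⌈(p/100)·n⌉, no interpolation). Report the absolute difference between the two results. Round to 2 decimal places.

7.60

Sorted: 288, 325, 403, 422, 432, 462, 496, 555, 560, 611, 706, 737, 758.
n = 13.
(a) r = 3.4; between ranks 3 (403) and 4 (422): 410.6.
(b) the nearest-rank method: rank 3 → 403.
|410.6 − 403| = 7.6.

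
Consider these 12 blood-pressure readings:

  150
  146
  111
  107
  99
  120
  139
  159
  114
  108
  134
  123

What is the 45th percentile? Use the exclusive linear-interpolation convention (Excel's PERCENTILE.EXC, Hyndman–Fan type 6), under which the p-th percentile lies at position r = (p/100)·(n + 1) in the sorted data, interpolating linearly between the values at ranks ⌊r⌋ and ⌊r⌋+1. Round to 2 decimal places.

Sorted: 99, 107, 108, 111, 114, 120, 123, 134, 139, 146, 150, 159.
n = 12.
r = (45/100)·(12 + 1) = 5.85.
Rank 5 is 114 and rank 6 is 120.
Interpolate: 114 + 0.85·(120 − 114) = 114 + 0.85·6 = 119.1.

119.10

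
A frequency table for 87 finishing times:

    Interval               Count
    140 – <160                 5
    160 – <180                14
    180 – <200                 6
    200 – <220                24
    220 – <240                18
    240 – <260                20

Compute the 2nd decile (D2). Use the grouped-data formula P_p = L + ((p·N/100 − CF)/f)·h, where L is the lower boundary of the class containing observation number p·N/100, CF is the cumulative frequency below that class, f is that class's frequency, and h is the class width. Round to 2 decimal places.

177.71

N = 87; target position k = 20/100 · 87 = 17.4.
Cumulative frequencies: 5, 19, 25, 49, 67, 87.
Observation 17.4 falls in the class 160 – <180.
L = 160, CF = 5, f = 14, h = 20.
P20 = 160 + ((17.4 − 5)/14)·20 = 160 + 17.7143 = 177.714.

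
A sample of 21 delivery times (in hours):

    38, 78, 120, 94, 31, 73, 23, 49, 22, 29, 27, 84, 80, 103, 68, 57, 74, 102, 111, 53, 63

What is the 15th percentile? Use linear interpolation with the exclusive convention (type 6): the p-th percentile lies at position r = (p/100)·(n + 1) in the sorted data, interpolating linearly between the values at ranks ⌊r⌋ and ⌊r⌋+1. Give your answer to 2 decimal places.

27.60

Sorted: 22, 23, 27, 29, 31, 38, 49, 53, 57, 63, 68, 73, 74, 78, 80, 84, 94, 102, 103, 111, 120.
n = 21.
r = (15/100)·(21 + 1) = 3.3.
Rank 3 is 27 and rank 4 is 29.
Interpolate: 27 + 0.3·(29 − 27) = 27 + 0.3·2 = 27.6.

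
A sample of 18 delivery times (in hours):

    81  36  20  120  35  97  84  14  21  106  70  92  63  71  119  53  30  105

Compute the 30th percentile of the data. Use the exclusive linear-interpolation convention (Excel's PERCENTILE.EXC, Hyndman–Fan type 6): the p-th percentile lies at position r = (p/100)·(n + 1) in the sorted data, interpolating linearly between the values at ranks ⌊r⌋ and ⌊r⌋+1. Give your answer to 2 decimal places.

Sorted: 14, 20, 21, 30, 35, 36, 53, 63, 70, 71, 81, 84, 92, 97, 105, 106, 119, 120.
n = 18.
r = (30/100)·(18 + 1) = 5.7.
Rank 5 is 35 and rank 6 is 36.
Interpolate: 35 + 0.7·(36 − 35) = 35 + 0.7·1 = 35.7.

35.70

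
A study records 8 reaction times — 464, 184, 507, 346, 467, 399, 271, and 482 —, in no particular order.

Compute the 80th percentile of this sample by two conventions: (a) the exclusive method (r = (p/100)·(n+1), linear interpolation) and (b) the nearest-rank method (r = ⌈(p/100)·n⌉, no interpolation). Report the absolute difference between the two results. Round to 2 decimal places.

Sorted: 184, 271, 346, 399, 464, 467, 482, 507.
n = 8.
(a) r = 7.2; between ranks 7 (482) and 8 (507): 487.
(b) the nearest-rank method: rank 7 → 482.
|487 − 482| = 5.

5.00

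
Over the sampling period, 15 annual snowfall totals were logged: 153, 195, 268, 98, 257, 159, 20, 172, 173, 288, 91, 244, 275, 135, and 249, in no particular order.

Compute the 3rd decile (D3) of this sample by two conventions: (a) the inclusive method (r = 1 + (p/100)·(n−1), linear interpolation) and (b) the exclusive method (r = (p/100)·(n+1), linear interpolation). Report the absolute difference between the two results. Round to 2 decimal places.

Sorted: 20, 91, 98, 135, 153, 159, 172, 173, 195, 244, 249, 257, 268, 275, 288.
n = 15.
(a) r = 5.2; between ranks 5 (153) and 6 (159): 154.2.
(b) r = 4.8; between ranks 4 (135) and 5 (153): 149.4.
|154.2 − 149.4| = 4.8.

4.80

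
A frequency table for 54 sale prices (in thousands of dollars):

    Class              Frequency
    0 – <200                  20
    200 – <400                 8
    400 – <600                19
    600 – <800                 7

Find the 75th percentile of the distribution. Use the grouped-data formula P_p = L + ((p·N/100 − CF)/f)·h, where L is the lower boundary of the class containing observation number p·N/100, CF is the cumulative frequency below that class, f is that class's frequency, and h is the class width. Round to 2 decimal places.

531.58

N = 54; target position k = 75/100 · 54 = 40.5.
Cumulative frequencies: 20, 28, 47, 54.
Observation 40.5 falls in the class 400 – <600.
L = 400, CF = 28, f = 19, h = 200.
P75 = 400 + ((40.5 − 28)/19)·200 = 400 + 131.579 = 531.579.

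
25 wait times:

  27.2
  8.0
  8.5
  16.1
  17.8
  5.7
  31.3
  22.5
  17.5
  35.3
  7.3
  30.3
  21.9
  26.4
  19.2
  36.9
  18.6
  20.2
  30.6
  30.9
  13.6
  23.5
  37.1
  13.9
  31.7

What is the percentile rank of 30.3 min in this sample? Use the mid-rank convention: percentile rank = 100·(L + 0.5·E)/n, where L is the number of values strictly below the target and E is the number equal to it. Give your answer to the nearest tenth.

70.0

Sorted: 5.7, 7.3, 8.0, 8.5, 13.6, 13.9, 16.1, 17.5, 17.8, 18.6, 19.2, 20.2, 21.9, 22.5, 23.5, 26.4, 27.2, 30.3, 30.6, 30.9, 31.3, 31.7, 35.3, 36.9, 37.1.
Count below 30.3: L = 17; count equal: E = 1; n = 25.
Percentile rank = 100·(17 + 0.5·1)/25 = 100·17.5/25 = 70.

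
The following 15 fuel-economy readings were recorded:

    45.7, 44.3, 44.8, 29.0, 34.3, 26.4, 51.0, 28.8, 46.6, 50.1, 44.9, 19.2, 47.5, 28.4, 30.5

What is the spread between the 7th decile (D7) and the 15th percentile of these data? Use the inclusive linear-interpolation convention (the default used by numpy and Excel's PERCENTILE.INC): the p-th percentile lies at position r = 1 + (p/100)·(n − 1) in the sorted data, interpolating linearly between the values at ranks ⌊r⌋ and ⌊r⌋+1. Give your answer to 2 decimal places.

17.10

Sorted: 19.2, 26.4, 28.4, 28.8, 29.0, 30.5, 34.3, 44.3, 44.8, 44.9, 45.7, 46.6, 47.5, 50.1, 51.0.
n = 15.
P15: r = 3.1; ranks 3–4 are 28.4, 28.8; interpolating gives 28.44.
P70: r = 10.8; ranks 10–11 are 44.9, 45.7; interpolating gives 45.54.
Difference: 45.54 − 28.44 = 17.1.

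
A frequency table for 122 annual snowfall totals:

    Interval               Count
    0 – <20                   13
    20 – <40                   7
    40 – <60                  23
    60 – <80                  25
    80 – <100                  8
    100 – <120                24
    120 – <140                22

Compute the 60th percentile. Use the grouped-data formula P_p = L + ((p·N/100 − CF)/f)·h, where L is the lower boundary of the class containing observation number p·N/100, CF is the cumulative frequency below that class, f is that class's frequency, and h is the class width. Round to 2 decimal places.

93.00

N = 122; target position k = 60/100 · 122 = 73.2.
Cumulative frequencies: 13, 20, 43, 68, 76, 100, 122.
Observation 73.2 falls in the class 80 – <100.
L = 80, CF = 68, f = 8, h = 20.
P60 = 80 + ((73.2 − 68)/8)·20 = 80 + 13 = 93.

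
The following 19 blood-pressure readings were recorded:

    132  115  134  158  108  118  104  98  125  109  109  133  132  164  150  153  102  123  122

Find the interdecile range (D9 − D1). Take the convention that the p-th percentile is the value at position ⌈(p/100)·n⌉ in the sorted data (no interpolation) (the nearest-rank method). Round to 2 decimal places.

Sorted: 98, 102, 104, 108, 109, 109, 115, 118, 122, 123, 125, 132, 132, 133, 134, 150, 153, 158, 164.
n = 19.
P10: rank ⌈10/100·19⌉ = 2 → 102.
P90: rank ⌈90/100·19⌉ = 18 → 158.
Difference: 158 − 102 = 56.

56.00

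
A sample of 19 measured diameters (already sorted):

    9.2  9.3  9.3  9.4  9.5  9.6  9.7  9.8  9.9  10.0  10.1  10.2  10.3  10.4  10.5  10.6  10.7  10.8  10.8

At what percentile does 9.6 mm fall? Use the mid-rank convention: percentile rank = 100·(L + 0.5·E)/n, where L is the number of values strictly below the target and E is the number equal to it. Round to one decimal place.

Count below 9.6: L = 5; count equal: E = 1; n = 19.
Percentile rank = 100·(5 + 0.5·1)/19 = 100·5.5/19 = 28.95.

28.9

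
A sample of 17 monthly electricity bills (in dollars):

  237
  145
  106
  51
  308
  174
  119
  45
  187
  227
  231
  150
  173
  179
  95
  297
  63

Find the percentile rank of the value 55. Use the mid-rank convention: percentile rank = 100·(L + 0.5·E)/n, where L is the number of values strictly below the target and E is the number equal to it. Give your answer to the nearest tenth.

11.8

Sorted: 45, 51, 63, 95, 106, 119, 145, 150, 173, 174, 179, 187, 227, 231, 237, 297, 308.
Count below 55: L = 2; count equal: E = 0; n = 17.
Percentile rank = 100·(2 + 0.5·0)/17 = 100·2/17 = 11.76.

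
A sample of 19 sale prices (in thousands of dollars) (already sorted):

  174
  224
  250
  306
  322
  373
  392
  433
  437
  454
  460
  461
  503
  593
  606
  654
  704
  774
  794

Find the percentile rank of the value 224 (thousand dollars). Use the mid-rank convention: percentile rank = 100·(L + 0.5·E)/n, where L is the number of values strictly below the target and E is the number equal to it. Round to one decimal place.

7.9

Count below 224: L = 1; count equal: E = 1; n = 19.
Percentile rank = 100·(1 + 0.5·1)/19 = 100·1.5/19 = 7.895.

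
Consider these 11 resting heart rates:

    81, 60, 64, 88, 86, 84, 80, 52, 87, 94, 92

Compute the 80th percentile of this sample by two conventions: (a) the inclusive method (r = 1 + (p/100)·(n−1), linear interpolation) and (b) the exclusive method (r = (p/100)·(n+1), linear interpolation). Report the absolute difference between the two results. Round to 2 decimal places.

Sorted: 52, 60, 64, 80, 81, 84, 86, 87, 88, 92, 94.
n = 11.
(a) r = 9 → value at rank 9 = 88.
(b) r = 9.6; between ranks 9 (88) and 10 (92): 90.4.
|88 − 90.4| = 2.4.

2.40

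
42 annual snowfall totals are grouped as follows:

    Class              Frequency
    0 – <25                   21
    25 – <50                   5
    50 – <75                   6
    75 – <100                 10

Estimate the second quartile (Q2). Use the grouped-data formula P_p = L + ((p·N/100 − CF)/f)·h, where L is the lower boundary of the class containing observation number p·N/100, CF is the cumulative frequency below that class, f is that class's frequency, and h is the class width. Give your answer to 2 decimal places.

25.00

N = 42; target position k = 50/100 · 42 = 21.
Cumulative frequencies: 21, 26, 32, 42.
Observation 21 falls in the class 0 – <25.
L = 0, CF = 0, f = 21, h = 25.
P50 = 0 + ((21 − 0)/21)·25 = 0 + 25 = 25.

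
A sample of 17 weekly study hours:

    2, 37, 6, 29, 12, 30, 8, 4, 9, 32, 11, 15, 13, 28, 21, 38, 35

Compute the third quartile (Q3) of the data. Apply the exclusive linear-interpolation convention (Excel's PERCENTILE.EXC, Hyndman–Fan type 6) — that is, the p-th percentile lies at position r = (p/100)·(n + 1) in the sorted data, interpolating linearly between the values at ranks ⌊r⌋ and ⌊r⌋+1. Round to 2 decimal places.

Sorted: 2, 4, 6, 8, 9, 11, 12, 13, 15, 21, 28, 29, 30, 32, 35, 37, 38.
n = 17.
r = (75/100)·(17 + 1) = 13.5.
Rank 13 is 30 and rank 14 is 32.
Interpolate: 30 + 0.5·(32 − 30) = 30 + 0.5·2 = 31.

31.00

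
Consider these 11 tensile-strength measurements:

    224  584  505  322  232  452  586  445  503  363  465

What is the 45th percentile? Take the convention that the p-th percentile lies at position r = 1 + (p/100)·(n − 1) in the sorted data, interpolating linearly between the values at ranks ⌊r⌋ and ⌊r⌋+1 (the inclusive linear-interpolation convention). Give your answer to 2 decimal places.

448.50

Sorted: 224, 232, 322, 363, 445, 452, 465, 503, 505, 584, 586.
n = 11.
r = 1 + (45/100)·(11 − 1) = 1 + 4.5 = 5.5.
Rank 5 is 445 and rank 6 is 452.
Interpolate: 445 + 0.5·(452 − 445) = 445 + 0.5·7 = 448.5.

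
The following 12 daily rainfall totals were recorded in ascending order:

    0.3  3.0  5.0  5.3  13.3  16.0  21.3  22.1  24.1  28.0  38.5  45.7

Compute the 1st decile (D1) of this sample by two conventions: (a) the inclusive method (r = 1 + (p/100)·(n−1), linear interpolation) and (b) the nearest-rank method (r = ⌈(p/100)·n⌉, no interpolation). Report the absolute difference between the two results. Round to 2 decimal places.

n = 12.
(a) r = 2.1; between ranks 2 (3.0) and 3 (5.0): 3.2.
(b) the nearest-rank method: rank 2 → 3.
|3.2 − 3| = 0.2.

0.20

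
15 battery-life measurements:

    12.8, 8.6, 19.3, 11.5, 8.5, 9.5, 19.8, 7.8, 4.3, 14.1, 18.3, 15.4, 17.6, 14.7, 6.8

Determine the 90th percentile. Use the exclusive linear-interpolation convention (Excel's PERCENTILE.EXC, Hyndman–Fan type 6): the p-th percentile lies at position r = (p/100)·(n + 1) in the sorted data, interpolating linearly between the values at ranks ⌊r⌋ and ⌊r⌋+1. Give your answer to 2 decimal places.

Sorted: 4.3, 6.8, 7.8, 8.5, 8.6, 9.5, 11.5, 12.8, 14.1, 14.7, 15.4, 17.6, 18.3, 19.3, 19.8.
n = 15.
r = (90/100)·(15 + 1) = 14.4.
Rank 14 is 19.3 and rank 15 is 19.8.
Interpolate: 19.3 + 0.4·(19.8 − 19.3) = 19.3 + 0.4·0.5 = 19.5.

19.50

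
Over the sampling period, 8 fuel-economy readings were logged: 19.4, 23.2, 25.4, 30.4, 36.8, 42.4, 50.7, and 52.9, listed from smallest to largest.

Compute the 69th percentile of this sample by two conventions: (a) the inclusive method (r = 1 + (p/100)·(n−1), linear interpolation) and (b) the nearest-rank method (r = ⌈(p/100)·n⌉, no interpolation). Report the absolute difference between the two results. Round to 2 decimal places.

0.95

n = 8.
(a) r = 5.83; between ranks 5 (36.8) and 6 (42.4): 41.448.
(b) the nearest-rank method: rank 6 → 42.4.
|41.448 − 42.4| = 0.952.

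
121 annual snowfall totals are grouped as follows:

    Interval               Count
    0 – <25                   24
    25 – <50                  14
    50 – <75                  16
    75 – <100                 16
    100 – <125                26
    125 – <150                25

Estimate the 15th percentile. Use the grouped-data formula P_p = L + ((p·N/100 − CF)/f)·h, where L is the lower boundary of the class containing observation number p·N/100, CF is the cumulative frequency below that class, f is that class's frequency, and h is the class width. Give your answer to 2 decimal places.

N = 121; target position k = 15/100 · 121 = 18.15.
Cumulative frequencies: 24, 38, 54, 70, 96, 121.
Observation 18.15 falls in the class 0 – <25.
L = 0, CF = 0, f = 24, h = 25.
P15 = 0 + ((18.15 − 0)/24)·25 = 0 + 18.9062 = 18.9062.

18.91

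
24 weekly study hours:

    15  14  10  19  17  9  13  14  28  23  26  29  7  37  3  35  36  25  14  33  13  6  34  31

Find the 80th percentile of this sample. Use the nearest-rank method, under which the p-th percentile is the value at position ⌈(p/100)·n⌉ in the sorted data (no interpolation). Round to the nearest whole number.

Sorted: 3, 6, 7, 9, 10, 13, 13, 14, 14, 14, 15, 17, 19, 23, 25, 26, 28, 29, 31, 33, 34, 35, 36, 37.
n = 24.
Position = ⌈80/100 · 24⌉ = ⌈19.2⌉ = 20.
The value at rank 20 is 33.

33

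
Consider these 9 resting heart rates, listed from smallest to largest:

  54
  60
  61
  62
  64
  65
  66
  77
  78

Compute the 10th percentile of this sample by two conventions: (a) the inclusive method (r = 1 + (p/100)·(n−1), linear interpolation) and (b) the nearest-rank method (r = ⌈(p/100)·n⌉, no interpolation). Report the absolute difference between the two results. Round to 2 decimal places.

4.80

n = 9.
(a) r = 1.8; between ranks 1 (54) and 2 (60): 58.8.
(b) the nearest-rank method: rank 1 → 54.
|58.8 − 54| = 4.8.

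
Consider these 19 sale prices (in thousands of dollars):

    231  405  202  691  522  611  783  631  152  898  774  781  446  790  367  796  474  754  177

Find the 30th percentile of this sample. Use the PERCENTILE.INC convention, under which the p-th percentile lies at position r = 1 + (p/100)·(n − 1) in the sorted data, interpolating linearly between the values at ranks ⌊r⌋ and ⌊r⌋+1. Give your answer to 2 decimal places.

Sorted: 152, 177, 202, 231, 367, 405, 446, 474, 522, 611, 631, 691, 754, 774, 781, 783, 790, 796, 898.
n = 19.
r = 1 + (30/100)·(19 − 1) = 1 + 5.4 = 6.4.
Rank 6 is 405 and rank 7 is 446.
Interpolate: 405 + 0.4·(446 − 405) = 405 + 0.4·41 = 421.4.

421.40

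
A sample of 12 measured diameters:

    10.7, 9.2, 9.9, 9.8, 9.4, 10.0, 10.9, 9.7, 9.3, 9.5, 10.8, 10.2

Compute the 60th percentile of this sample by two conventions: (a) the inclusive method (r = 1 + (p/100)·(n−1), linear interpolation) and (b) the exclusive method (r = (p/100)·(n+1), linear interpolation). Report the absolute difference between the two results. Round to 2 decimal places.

Sorted: 9.2, 9.3, 9.4, 9.5, 9.7, 9.8, 9.9, 10.0, 10.2, 10.7, 10.8, 10.9.
n = 12.
(a) r = 7.6; between ranks 7 (9.9) and 8 (10.0): 9.96.
(b) r = 7.8; between ranks 7 (9.9) and 8 (10.0): 9.98.
|9.96 − 9.98| = 0.02.

0.02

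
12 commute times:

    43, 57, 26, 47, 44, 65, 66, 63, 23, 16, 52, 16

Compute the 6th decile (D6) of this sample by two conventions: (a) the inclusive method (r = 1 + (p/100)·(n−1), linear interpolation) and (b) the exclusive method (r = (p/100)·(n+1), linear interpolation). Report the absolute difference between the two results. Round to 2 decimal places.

Sorted: 16, 16, 23, 26, 43, 44, 47, 52, 57, 63, 65, 66.
n = 12.
(a) r = 7.6; between ranks 7 (47) and 8 (52): 50.
(b) r = 7.8; between ranks 7 (47) and 8 (52): 51.
|50 − 51| = 1.

1.00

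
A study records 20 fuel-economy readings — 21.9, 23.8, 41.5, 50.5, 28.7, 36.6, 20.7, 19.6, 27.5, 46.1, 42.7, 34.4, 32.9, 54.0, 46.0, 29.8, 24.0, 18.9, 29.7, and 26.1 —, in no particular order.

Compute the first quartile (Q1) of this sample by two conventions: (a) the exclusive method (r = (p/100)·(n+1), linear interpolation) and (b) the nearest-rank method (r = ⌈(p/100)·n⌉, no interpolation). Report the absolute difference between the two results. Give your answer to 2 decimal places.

0.05

Sorted: 18.9, 19.6, 20.7, 21.9, 23.8, 24.0, 26.1, 27.5, 28.7, 29.7, 29.8, 32.9, 34.4, 36.6, 41.5, 42.7, 46.0, 46.1, 50.5, 54.0.
n = 20.
(a) r = 5.25; between ranks 5 (23.8) and 6 (24.0): 23.85.
(b) the nearest-rank method: rank 5 → 23.8.
|23.85 − 23.8| = 0.05.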